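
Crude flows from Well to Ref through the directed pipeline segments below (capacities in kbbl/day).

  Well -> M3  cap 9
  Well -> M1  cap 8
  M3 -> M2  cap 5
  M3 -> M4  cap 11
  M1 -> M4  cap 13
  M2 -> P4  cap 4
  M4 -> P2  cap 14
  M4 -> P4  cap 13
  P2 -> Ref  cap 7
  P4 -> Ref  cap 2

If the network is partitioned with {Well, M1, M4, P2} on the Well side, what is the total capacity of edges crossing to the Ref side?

Edges leaving {Well, M1, M4, P2}: Well→M3 (9), M4→P4 (13), P2→Ref (7).
Cut capacity = 9 + 13 + 7 = 29.

29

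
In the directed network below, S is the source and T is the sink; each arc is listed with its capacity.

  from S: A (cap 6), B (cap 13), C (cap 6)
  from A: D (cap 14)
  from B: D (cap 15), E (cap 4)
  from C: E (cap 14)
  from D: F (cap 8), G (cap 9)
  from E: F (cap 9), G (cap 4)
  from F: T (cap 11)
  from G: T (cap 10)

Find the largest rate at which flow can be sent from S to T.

21

Augment S→A→D→F→T: bottleneck 6, flow now 6.
Augment S→B→D→F→T: bottleneck 2, flow now 8.
Augment S→B→D→G→T: bottleneck 9, flow now 17.
Augment S→B→E→F→T: bottleneck 2, flow now 19.
Augment S→C→E→F→T: bottleneck 1, flow now 20.
Augment S→C→E→G→T: bottleneck 1, flow now 21.
No augmenting path remains; maximum flow = 21.
In the residual graph, reachable from S: {S, A, B, C, D, E, F, G}.
Min-cut edges: F→T (11), G→T (10); capacity 11 + 10 = 21.
This cut is saturated, so no flow can exceed 21.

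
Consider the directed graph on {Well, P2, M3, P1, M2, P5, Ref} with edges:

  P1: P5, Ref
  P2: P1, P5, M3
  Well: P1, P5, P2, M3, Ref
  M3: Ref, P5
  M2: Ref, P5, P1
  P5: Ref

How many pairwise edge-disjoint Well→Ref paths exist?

Assign every edge capacity 1; by Menger, the answer equals the max flow.
Path Well→Ref (+1); total 1.
Path Well→M3→Ref (+1); total 2.
Path Well→P1→Ref (+1); total 3.
Path Well→P5→Ref (+1); total 4.
No residual Well→Ref path; max flow = 4.
Certifying cut of size 4: {M3→Ref, P1→Ref, P5→Ref, Well→Ref}.

4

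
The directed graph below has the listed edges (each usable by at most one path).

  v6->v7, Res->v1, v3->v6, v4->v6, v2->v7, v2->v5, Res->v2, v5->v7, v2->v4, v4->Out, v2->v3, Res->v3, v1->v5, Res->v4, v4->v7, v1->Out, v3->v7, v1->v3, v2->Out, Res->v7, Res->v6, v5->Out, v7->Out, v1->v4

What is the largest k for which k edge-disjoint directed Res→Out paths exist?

Assign every edge capacity 1; by Menger, the answer equals the max flow.
Path Res→v1→Out (+1); total 1.
Path Res→v2→Out (+1); total 2.
Path Res→v4→Out (+1); total 3.
Path Res→v7→Out (+1); total 4.
No residual Res→Out path; max flow = 4.
Certifying cut of size 4: {Res→v1, Res→v2, Res→v4, v7→Out}.

4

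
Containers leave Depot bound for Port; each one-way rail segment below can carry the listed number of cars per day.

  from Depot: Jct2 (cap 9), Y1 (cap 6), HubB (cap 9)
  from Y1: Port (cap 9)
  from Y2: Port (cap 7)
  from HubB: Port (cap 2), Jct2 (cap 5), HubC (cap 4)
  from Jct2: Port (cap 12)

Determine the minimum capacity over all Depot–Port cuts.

Augment Depot→Y1→Port: bottleneck 6, flow now 6.
Augment Depot→HubB→Port: bottleneck 2, flow now 8.
Augment Depot→Jct2→Port: bottleneck 9, flow now 17.
Augment Depot→HubB→Jct2→Port: bottleneck 3, flow now 20.
No augmenting path remains; maximum flow = 20.
By max-flow min-cut, the minimum cut capacity equals the max flow.
In the residual graph, reachable from Depot: {Depot, HubB, Jct2, HubC}.
Min-cut edges: Depot→Y1 (6), HubB→Port (2), Jct2→Port (12); capacity 6 + 2 + 12 = 20.

20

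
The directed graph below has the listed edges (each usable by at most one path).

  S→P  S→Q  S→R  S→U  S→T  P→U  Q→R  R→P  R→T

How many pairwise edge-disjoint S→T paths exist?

Assign every edge capacity 1; by Menger, the answer equals the max flow.
Path S→T (+1); total 1.
Path S→R→T (+1); total 2.
No residual S→T path; max flow = 2.
Certifying cut of size 2: {R→T, S→T}.

2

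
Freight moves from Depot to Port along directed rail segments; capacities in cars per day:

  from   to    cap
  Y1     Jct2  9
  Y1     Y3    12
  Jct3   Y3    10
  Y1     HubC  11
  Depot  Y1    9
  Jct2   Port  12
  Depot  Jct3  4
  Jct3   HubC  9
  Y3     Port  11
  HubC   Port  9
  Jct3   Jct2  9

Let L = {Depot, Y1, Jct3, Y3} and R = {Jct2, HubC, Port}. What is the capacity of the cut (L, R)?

49

Edges leaving {Depot, Y1, Jct3, Y3}: Y1→Jct2 (9), Y1→HubC (11), Jct3→Jct2 (9), Jct3→HubC (9), Y3→Port (11).
Cut capacity = 9 + 11 + 9 + 9 + 11 = 49.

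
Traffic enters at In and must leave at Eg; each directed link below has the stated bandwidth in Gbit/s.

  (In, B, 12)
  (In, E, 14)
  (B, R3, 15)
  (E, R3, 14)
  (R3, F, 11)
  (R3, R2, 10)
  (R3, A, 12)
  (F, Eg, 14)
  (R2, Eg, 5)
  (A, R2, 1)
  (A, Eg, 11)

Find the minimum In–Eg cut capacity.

26

Augment In→B→R3→F→Eg: bottleneck 11, flow now 11.
Augment In→B→R3→R2→Eg: bottleneck 1, flow now 12.
Augment In→E→R3→R2→Eg: bottleneck 4, flow now 16.
Augment In→E→R3→A→Eg: bottleneck 10, flow now 26.
No augmenting path remains; maximum flow = 26.
By max-flow min-cut, the minimum cut capacity equals the max flow.
In the residual graph, reachable from In: {In}.
Min-cut edges: In→B (12), In→E (14); capacity 12 + 14 = 26.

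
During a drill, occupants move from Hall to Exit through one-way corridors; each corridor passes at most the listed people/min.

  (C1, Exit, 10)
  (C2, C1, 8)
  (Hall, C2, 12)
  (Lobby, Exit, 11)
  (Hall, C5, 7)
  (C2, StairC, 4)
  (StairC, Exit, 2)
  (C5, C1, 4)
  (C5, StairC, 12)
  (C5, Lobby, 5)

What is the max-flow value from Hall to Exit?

Augment Hall→C5→C1→Exit: bottleneck 4, flow now 4.
Augment Hall→C5→Lobby→Exit: bottleneck 3, flow now 7.
Augment Hall→C2→C1→Exit: bottleneck 6, flow now 13.
Augment Hall→C2→StairC→Exit: bottleneck 2, flow now 15.
Augment Hall→C2→C1→C5→Lobby→Exit: bottleneck 2, flow now 17. (uses reverse residual edge)
No augmenting path remains; maximum flow = 17.
In the residual graph, reachable from Hall: {Hall, C2, StairC}.
Min-cut edges: Hall→C5 (7), C2→C1 (8), StairC→Exit (2); capacity 7 + 8 + 2 = 17.
This cut is saturated, so no flow can exceed 17.

17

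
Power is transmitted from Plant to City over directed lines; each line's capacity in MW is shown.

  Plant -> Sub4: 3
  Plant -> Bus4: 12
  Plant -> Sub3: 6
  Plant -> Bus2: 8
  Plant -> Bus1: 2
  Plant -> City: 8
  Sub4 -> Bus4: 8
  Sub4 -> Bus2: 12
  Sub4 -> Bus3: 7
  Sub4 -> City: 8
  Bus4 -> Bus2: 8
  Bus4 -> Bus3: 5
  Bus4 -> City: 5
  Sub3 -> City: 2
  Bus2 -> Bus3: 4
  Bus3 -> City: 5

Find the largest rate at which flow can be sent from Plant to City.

23

Augment Plant→City: bottleneck 8, flow now 8.
Augment Plant→Sub4→City: bottleneck 3, flow now 11.
Augment Plant→Bus4→City: bottleneck 5, flow now 16.
Augment Plant→Sub3→City: bottleneck 2, flow now 18.
Augment Plant→Bus4→Bus3→City: bottleneck 5, flow now 23.
No augmenting path remains; maximum flow = 23.
In the residual graph, reachable from Plant: {Plant, Bus4, Sub3, Bus2, Bus3, Bus1}.
Min-cut edges: Plant→Sub4 (3), Plant→City (8), Bus4→City (5), Sub3→City (2), Bus3→City (5); capacity 3 + 8 + 5 + 2 + 5 = 23.
This cut is saturated, so no flow can exceed 23.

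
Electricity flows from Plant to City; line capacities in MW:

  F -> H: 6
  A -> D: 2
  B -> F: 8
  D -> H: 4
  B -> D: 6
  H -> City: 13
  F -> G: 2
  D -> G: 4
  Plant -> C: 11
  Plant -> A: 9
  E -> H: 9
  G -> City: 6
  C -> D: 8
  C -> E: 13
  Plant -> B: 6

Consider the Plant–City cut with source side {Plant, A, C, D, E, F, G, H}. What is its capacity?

25

Edges leaving {Plant, A, C, D, E, F, G, H}: Plant→B (6), G→City (6), H→City (13).
Cut capacity = 6 + 6 + 13 = 25.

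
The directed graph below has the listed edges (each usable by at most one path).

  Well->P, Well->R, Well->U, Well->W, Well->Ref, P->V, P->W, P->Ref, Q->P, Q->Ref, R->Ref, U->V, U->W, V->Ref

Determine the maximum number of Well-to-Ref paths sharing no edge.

Assign every edge capacity 1; by Menger, the answer equals the max flow.
Path Well→Ref (+1); total 1.
Path Well→P→Ref (+1); total 2.
Path Well→R→Ref (+1); total 3.
Path Well→U→V→Ref (+1); total 4.
No residual Well→Ref path; max flow = 4.
Certifying cut of size 4: {Well→P, Well→R, Well→Ref, Well→U}.

4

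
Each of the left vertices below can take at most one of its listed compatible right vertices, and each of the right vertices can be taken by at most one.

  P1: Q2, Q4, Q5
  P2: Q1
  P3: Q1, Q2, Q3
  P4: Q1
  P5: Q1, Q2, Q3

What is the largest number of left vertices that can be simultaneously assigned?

4

Unit-capacity flow: source→left, listed edges, right→sink; max matching = max flow.
Augmenting path P1→Q2 (+1); matched 1.
Augmenting path P2→Q1 (+1); matched 2.
Augmenting path P3→Q3 (+1); matched 3.
Augmenting path P5→Q2→P1→Q4 (+1); matched 4.
No augmenting path remains; maximum matching = 4.
König certificate: {P1, P3, P5, Q1} is a vertex cover of size 4 (every listed pair touches it), so no matching can be larger.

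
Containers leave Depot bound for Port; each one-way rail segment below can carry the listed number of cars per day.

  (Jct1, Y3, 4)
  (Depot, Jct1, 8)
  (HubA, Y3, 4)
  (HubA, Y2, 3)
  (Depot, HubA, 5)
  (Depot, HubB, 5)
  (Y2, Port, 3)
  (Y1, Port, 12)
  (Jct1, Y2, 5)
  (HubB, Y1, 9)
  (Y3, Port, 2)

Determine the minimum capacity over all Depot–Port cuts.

10

Augment Depot→Jct1→Y2→Port: bottleneck 3, flow now 3.
Augment Depot→Jct1→Y3→Port: bottleneck 2, flow now 5.
Augment Depot→HubB→Y1→Port: bottleneck 5, flow now 10.
No augmenting path remains; maximum flow = 10.
By max-flow min-cut, the minimum cut capacity equals the max flow.
In the residual graph, reachable from Depot: {Depot, Jct1, HubA, Y2, Y3}.
Min-cut edges: Depot→HubB (5), Y2→Port (3), Y3→Port (2); capacity 5 + 3 + 2 = 10.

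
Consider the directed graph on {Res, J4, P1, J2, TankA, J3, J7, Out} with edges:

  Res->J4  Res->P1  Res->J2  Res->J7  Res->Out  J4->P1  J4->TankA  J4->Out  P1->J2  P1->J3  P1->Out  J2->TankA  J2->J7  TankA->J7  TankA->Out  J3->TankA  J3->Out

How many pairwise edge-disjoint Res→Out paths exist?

Assign every edge capacity 1; by Menger, the answer equals the max flow.
Path Res→Out (+1); total 1.
Path Res→J4→Out (+1); total 2.
Path Res→P1→Out (+1); total 3.
Path Res→J2→TankA→Out (+1); total 4.
No residual Res→Out path; max flow = 4.
Certifying cut of size 4: {Res→J2, Res→J4, Res→Out, Res→P1}.

4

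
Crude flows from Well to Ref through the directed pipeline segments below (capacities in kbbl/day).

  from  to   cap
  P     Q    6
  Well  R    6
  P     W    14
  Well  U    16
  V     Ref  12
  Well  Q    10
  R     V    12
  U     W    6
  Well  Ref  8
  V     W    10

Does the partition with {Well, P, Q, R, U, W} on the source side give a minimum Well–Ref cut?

Given cut capacity: 8 + 12 = 20.
Augment Well→Ref: bottleneck 8, flow now 8.
Augment Well→R→V→Ref: bottleneck 6, flow now 14.
No augmenting path remains; maximum flow = 14.
In the residual graph, reachable from Well: {Well, Q, U, W}.
Min-cut edges: Well→R (6), Well→Ref (8); capacity 6 + 8 = 14.
Cut capacity 20 exceeds the max flow 14, so it is not minimum.

No — its capacity is 20, but the minimum cut has capacity 14.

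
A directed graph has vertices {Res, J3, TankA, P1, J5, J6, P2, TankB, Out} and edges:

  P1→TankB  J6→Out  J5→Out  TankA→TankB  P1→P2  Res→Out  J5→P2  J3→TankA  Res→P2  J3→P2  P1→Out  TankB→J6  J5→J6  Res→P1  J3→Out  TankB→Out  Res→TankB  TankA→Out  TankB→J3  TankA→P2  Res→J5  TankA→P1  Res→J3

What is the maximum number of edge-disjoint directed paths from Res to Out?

5

Assign every edge capacity 1; by Menger, the answer equals the max flow.
Path Res→Out (+1); total 1.
Path Res→J3→Out (+1); total 2.
Path Res→P1→Out (+1); total 3.
Path Res→J5→Out (+1); total 4.
Path Res→TankB→Out (+1); total 5.
No residual Res→Out path; max flow = 5.
Certifying cut of size 5: {Res→J3, Res→J5, Res→Out, Res→P1, Res→TankB}.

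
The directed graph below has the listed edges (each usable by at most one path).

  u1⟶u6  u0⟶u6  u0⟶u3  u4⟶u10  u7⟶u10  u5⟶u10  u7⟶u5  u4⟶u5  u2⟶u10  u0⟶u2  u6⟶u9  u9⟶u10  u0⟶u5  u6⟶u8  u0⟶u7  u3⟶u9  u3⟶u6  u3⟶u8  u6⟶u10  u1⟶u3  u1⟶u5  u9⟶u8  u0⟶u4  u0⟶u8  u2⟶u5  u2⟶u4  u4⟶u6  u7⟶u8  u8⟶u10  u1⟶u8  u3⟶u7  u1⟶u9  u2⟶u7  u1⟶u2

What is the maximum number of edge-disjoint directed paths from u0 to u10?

Assign every edge capacity 1; by Menger, the answer equals the max flow.
Path u0→u2→u10 (+1); total 1.
Path u0→u4→u10 (+1); total 2.
Path u0→u5→u10 (+1); total 3.
Path u0→u6→u10 (+1); total 4.
Path u0→u7→u10 (+1); total 5.
Path u0→u8→u10 (+1); total 6.
Path u0→u3→u9→u10 (+1); total 7.
No residual u0→u10 path; max flow = 7.
Certifying cut of size 7: {u0→u2, u0→u3, u0→u4, u0→u5, u0→u6, u0→u7, u0→u8}.

7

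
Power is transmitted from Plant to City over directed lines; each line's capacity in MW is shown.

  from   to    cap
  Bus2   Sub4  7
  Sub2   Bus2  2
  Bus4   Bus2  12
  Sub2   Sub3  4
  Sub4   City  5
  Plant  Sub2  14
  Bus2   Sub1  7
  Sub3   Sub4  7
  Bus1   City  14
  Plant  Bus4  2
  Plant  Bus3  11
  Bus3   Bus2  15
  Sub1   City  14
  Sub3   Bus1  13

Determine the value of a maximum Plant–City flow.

Augment Plant→Bus3→Bus2→Sub1→City: bottleneck 7, flow now 7.
Augment Plant→Bus3→Bus2→Sub4→City: bottleneck 4, flow now 11.
Augment Plant→Sub2→Sub3→Bus1→City: bottleneck 4, flow now 15.
Augment Plant→Sub2→Bus2→Sub4→City: bottleneck 1, flow now 16.
No augmenting path remains; maximum flow = 16.
In the residual graph, reachable from Plant: {Plant, Bus3, Sub2, Bus4, Bus2, Sub4}.
Min-cut edges: Sub2→Sub3 (4), Bus2→Sub1 (7), Sub4→City (5); capacity 4 + 7 + 5 = 16.
This cut is saturated, so no flow can exceed 16.

16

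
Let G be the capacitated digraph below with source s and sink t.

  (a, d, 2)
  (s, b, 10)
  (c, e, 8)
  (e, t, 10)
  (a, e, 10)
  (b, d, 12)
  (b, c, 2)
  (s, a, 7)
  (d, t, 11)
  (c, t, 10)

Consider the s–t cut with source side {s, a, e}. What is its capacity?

Edges leaving {s, a, e}: s→b (10), a→d (2), e→t (10).
Cut capacity = 10 + 2 + 10 = 22.

22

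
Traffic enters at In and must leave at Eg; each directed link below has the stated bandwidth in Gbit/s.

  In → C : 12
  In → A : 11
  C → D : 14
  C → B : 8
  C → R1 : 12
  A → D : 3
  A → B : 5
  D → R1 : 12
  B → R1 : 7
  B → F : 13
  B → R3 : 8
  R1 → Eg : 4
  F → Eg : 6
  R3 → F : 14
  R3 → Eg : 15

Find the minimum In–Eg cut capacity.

Augment In→C→R1→Eg: bottleneck 4, flow now 4.
Augment In→C→B→F→Eg: bottleneck 6, flow now 10.
Augment In→C→B→R3→Eg: bottleneck 2, flow now 12.
Augment In→A→B→R3→Eg: bottleneck 5, flow now 17.
No augmenting path remains; maximum flow = 17.
By max-flow min-cut, the minimum cut capacity equals the max flow.
In the residual graph, reachable from In: {In, C, A, D, R1}.
Min-cut edges: C→B (8), A→B (5), R1→Eg (4); capacity 8 + 5 + 4 = 17.

17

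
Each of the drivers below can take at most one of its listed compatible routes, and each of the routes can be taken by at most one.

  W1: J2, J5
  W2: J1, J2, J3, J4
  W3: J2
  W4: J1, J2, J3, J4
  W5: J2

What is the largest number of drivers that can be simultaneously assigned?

Unit-capacity flow: source→left, listed edges, right→sink; max matching = max flow.
Augmenting path W1→J2 (+1); matched 1.
Augmenting path W2→J1 (+1); matched 2.
Augmenting path W4→J3 (+1); matched 3.
Augmenting path W3→J2→W1→J5 (+1); matched 4.
No augmenting path remains; maximum matching = 4.
König certificate: {W1, W2, W4, J2} is a vertex cover of size 4 (every listed pair touches it), so no matching can be larger.

4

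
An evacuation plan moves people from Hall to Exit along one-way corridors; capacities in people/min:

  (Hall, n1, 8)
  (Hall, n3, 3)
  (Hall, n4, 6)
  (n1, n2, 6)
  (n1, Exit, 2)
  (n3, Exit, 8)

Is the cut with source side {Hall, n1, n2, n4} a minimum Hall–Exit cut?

Given cut capacity: 3 + 2 = 5.
Augment Hall→n1→Exit: bottleneck 2, flow now 2.
Augment Hall→n3→Exit: bottleneck 3, flow now 5.
No augmenting path remains; maximum flow = 5.
Cut capacity 5 equals the max flow, so it is a minimum cut.

Yes — it is a minimum cut (capacity 5).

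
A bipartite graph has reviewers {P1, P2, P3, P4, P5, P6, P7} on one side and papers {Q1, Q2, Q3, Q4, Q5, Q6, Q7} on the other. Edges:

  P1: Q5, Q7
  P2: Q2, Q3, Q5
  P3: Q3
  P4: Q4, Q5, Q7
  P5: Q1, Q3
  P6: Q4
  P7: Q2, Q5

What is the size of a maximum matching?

6

Unit-capacity flow: source→left, listed edges, right→sink; max matching = max flow.
Augmenting path P1→Q5 (+1); matched 1.
Augmenting path P2→Q2 (+1); matched 2.
Augmenting path P3→Q3 (+1); matched 3.
Augmenting path P4→Q4 (+1); matched 4.
Augmenting path P5→Q1 (+1); matched 5.
Augmenting path P6→Q4→P4→Q7 (+1); matched 6.
No augmenting path remains; maximum matching = 6.
König certificate: {P5, Q2, Q3, Q4, Q5, Q7} is a vertex cover of size 6 (every listed pair touches it), so no matching can be larger.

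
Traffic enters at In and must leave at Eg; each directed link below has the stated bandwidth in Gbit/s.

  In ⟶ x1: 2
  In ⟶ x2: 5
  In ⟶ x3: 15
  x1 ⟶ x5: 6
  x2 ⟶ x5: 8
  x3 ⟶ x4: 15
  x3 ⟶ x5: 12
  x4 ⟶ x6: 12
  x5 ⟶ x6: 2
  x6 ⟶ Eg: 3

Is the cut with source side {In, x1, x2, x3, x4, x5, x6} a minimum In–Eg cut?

Given cut capacity: 3 = 3.
Augment In→x1→x5→x6→Eg: bottleneck 2, flow now 2.
Augment In→x3→x4→x6→Eg: bottleneck 1, flow now 3.
No augmenting path remains; maximum flow = 3.
Cut capacity 3 equals the max flow, so it is a minimum cut.

Yes — it is a minimum cut (capacity 3).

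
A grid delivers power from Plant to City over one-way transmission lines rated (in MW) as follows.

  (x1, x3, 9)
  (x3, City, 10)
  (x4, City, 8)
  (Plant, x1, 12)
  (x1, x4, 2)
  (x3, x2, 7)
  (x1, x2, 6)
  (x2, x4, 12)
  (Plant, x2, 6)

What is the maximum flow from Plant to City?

17

Augment Plant→x1→x3→City: bottleneck 9, flow now 9.
Augment Plant→x1→x4→City: bottleneck 2, flow now 11.
Augment Plant→x2→x4→City: bottleneck 6, flow now 17.
No augmenting path remains; maximum flow = 17.
In the residual graph, reachable from Plant: {Plant, x1, x2, x4}.
Min-cut edges: x1→x3 (9), x4→City (8); capacity 9 + 8 = 17.
This cut is saturated, so no flow can exceed 17.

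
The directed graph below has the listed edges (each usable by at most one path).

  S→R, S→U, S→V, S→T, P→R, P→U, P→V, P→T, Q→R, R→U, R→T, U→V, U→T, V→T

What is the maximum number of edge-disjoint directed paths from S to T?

4

Assign every edge capacity 1; by Menger, the answer equals the max flow.
Path S→T (+1); total 1.
Path S→R→T (+1); total 2.
Path S→U→T (+1); total 3.
Path S→V→T (+1); total 4.
No residual S→T path; max flow = 4.
Certifying cut of size 4: {S→R, S→T, S→U, S→V}.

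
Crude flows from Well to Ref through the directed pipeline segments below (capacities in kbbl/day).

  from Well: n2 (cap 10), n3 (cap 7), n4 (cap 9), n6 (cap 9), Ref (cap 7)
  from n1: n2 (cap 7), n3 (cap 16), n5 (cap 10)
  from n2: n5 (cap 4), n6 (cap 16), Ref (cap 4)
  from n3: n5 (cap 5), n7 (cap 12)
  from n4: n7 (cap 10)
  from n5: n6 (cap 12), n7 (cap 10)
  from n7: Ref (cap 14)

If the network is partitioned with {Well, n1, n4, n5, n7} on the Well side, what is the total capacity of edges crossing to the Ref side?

Edges leaving {Well, n1, n4, n5, n7}: Well→n2 (10), Well→n3 (7), Well→n6 (9), Well→Ref (7), n1→n2 (7), n1→n3 (16), n5→n6 (12), n7→Ref (14).
Cut capacity = 10 + 7 + 9 + 7 + 7 + 16 + 12 + 14 = 82.

82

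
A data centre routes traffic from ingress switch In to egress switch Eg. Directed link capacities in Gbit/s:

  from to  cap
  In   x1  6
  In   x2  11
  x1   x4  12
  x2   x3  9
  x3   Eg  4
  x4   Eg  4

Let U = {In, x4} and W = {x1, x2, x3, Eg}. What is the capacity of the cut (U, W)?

Edges leaving {In, x4}: In→x1 (6), In→x2 (11), x4→Eg (4).
Cut capacity = 6 + 11 + 4 = 21.

21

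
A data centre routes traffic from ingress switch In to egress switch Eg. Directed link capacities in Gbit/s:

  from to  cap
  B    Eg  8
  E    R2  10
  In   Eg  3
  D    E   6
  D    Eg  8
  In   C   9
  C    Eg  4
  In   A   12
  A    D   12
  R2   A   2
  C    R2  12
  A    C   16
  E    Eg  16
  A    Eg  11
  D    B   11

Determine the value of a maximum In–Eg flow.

Augment In→Eg: bottleneck 3, flow now 3.
Augment In→A→Eg: bottleneck 11, flow now 14.
Augment In→C→Eg: bottleneck 4, flow now 18.
Augment In→A→D→Eg: bottleneck 1, flow now 19.
Augment In→C→R2→A→D→Eg: bottleneck 2, flow now 21.
No augmenting path remains; maximum flow = 21.
In the residual graph, reachable from In: {In, C, R2}.
Min-cut edges: In→A (12), In→Eg (3), C→Eg (4), R2→A (2); capacity 12 + 3 + 4 + 2 = 21.
This cut is saturated, so no flow can exceed 21.

21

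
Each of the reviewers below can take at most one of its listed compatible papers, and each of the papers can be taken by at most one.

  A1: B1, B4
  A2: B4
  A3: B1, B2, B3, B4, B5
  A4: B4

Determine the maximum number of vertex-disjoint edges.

Unit-capacity flow: source→left, listed edges, right→sink; max matching = max flow.
Augmenting path A1→B1 (+1); matched 1.
Augmenting path A2→B4 (+1); matched 2.
Augmenting path A3→B2 (+1); matched 3.
No augmenting path remains; maximum matching = 3.
König certificate: {A1, A3, B4} is a vertex cover of size 3 (every listed pair touches it), so no matching can be larger.

3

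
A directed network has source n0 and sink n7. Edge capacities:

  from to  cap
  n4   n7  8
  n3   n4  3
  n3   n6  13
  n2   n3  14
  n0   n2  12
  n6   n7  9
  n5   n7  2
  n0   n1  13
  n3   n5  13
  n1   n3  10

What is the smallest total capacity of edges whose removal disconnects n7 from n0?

Augment n0→n1→n3→n4→n7: bottleneck 3, flow now 3.
Augment n0→n1→n3→n5→n7: bottleneck 2, flow now 5.
Augment n0→n1→n3→n6→n7: bottleneck 5, flow now 10.
Augment n0→n2→n3→n6→n7: bottleneck 4, flow now 14.
No augmenting path remains; maximum flow = 14.
By max-flow min-cut, the minimum cut capacity equals the max flow.
In the residual graph, reachable from n0: {n0, n1, n2, n3, n5, n6}.
Min-cut edges: n3→n4 (3), n5→n7 (2), n6→n7 (9); capacity 3 + 2 + 9 = 14.

14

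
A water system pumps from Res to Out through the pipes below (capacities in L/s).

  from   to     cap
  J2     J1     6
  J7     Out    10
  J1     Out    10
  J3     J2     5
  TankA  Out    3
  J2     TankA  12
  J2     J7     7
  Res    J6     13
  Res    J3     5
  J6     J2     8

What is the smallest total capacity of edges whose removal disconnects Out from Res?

13

Augment Res→J3→J2→J7→Out: bottleneck 5, flow now 5.
Augment Res→J6→J2→J7→Out: bottleneck 2, flow now 7.
Augment Res→J6→J2→TankA→Out: bottleneck 3, flow now 10.
Augment Res→J6→J2→J1→Out: bottleneck 3, flow now 13.
No augmenting path remains; maximum flow = 13.
By max-flow min-cut, the minimum cut capacity equals the max flow.
In the residual graph, reachable from Res: {Res, J6}.
Min-cut edges: Res→J3 (5), J6→J2 (8); capacity 5 + 8 = 13.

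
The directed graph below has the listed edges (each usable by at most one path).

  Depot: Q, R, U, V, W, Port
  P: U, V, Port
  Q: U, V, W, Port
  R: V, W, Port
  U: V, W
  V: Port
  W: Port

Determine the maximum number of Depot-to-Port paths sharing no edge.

5

Assign every edge capacity 1; by Menger, the answer equals the max flow.
Path Depot→Port (+1); total 1.
Path Depot→Q→Port (+1); total 2.
Path Depot→R→Port (+1); total 3.
Path Depot→V→Port (+1); total 4.
Path Depot→W→Port (+1); total 5.
No residual Depot→Port path; max flow = 5.
Certifying cut of size 5: {Depot→Port, Depot→Q, Depot→R, V→Port, W→Port}.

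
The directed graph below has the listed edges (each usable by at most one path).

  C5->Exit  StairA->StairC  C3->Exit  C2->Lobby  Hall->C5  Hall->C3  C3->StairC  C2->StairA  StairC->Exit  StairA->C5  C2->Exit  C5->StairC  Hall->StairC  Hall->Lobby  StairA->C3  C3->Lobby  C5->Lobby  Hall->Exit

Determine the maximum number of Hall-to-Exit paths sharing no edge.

Assign every edge capacity 1; by Menger, the answer equals the max flow.
Path Hall→Exit (+1); total 1.
Path Hall→C5→Exit (+1); total 2.
Path Hall→C3→Exit (+1); total 3.
Path Hall→StairC→Exit (+1); total 4.
No residual Hall→Exit path; max flow = 4.
Certifying cut of size 4: {Hall→C3, Hall→C5, Hall→Exit, Hall→StairC}.

4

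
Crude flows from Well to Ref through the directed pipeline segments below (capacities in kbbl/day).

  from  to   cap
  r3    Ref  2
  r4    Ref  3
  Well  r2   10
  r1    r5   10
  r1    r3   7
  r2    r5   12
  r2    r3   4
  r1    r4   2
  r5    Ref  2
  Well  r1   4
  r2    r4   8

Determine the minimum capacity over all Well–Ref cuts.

Augment Well→r1→r3→Ref: bottleneck 2, flow now 2.
Augment Well→r1→r4→Ref: bottleneck 2, flow now 4.
Augment Well→r2→r4→Ref: bottleneck 1, flow now 5.
Augment Well→r2→r5→Ref: bottleneck 2, flow now 7.
No augmenting path remains; maximum flow = 7.
By max-flow min-cut, the minimum cut capacity equals the max flow.
In the residual graph, reachable from Well: {Well, r1, r2, r3, r4, r5}.
Min-cut edges: r3→Ref (2), r4→Ref (3), r5→Ref (2); capacity 2 + 3 + 2 = 7.

7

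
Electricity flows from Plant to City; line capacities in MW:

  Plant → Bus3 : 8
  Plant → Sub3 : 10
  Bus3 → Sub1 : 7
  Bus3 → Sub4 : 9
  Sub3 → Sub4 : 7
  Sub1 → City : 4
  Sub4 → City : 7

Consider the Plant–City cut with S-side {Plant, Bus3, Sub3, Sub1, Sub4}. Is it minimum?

Yes — it is a minimum cut (capacity 11).

Given cut capacity: 4 + 7 = 11.
Augment Plant→Bus3→Sub1→City: bottleneck 4, flow now 4.
Augment Plant→Bus3→Sub4→City: bottleneck 4, flow now 8.
Augment Plant→Sub3→Sub4→City: bottleneck 3, flow now 11.
No augmenting path remains; maximum flow = 11.
Cut capacity 11 equals the max flow, so it is a minimum cut.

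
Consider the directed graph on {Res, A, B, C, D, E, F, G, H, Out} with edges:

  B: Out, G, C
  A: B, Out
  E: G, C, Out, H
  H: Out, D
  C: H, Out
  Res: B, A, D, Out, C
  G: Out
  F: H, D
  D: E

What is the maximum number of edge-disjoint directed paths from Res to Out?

Assign every edge capacity 1; by Menger, the answer equals the max flow.
Path Res→Out (+1); total 1.
Path Res→A→Out (+1); total 2.
Path Res→B→Out (+1); total 3.
Path Res→C→Out (+1); total 4.
Path Res→D→E→Out (+1); total 5.
No residual Res→Out path; max flow = 5.
Certifying cut of size 5: {Res→A, Res→B, Res→C, Res→D, Res→Out}.

5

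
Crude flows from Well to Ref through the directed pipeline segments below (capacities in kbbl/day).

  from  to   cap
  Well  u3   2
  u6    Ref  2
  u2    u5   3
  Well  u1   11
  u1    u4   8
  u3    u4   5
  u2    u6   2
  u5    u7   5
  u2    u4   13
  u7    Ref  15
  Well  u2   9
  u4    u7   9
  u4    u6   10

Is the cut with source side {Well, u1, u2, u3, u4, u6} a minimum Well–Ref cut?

Yes — it is a minimum cut (capacity 14).

Given cut capacity: 3 + 9 + 2 = 14.
Augment Well→u2→u6→Ref: bottleneck 2, flow now 2.
Augment Well→u1→u4→u7→Ref: bottleneck 8, flow now 10.
Augment Well→u2→u4→u7→Ref: bottleneck 1, flow now 11.
Augment Well→u2→u5→u7→Ref: bottleneck 3, flow now 14.
No augmenting path remains; maximum flow = 14.
Cut capacity 14 equals the max flow, so it is a minimum cut.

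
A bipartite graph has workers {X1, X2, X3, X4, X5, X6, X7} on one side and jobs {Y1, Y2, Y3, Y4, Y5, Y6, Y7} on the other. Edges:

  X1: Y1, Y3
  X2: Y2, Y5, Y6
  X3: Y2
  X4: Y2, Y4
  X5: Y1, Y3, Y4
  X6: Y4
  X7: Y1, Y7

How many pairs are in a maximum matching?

6

Unit-capacity flow: source→left, listed edges, right→sink; max matching = max flow.
Augmenting path X1→Y1 (+1); matched 1.
Augmenting path X2→Y2 (+1); matched 2.
Augmenting path X4→Y4 (+1); matched 3.
Augmenting path X5→Y3 (+1); matched 4.
Augmenting path X7→Y7 (+1); matched 5.
Augmenting path X3→Y2→X2→Y5 (+1); matched 6.
No augmenting path remains; maximum matching = 6.
König certificate: {X1, X2, X5, X7, Y2, Y4} is a vertex cover of size 6 (every listed pair touches it), so no matching can be larger.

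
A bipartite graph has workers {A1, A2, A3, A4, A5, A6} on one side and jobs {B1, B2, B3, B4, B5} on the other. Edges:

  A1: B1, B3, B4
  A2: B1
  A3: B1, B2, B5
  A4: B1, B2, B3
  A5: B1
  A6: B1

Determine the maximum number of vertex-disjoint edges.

Unit-capacity flow: source→left, listed edges, right→sink; max matching = max flow.
Augmenting path A1→B1 (+1); matched 1.
Augmenting path A3→B2 (+1); matched 2.
Augmenting path A4→B3 (+1); matched 3.
Augmenting path A2→B1→A1→B4 (+1); matched 4.
No augmenting path remains; maximum matching = 4.
König certificate: {A1, A3, A4, B1} is a vertex cover of size 4 (every listed pair touches it), so no matching can be larger.

4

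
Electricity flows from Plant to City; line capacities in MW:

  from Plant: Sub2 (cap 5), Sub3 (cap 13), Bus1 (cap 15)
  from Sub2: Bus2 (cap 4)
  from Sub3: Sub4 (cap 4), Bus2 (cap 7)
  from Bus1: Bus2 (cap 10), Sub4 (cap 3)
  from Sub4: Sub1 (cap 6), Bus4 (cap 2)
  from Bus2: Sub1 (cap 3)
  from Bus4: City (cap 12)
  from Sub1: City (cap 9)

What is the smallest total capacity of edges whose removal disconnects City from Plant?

10

Augment Plant→Sub2→Bus2→Sub1→City: bottleneck 3, flow now 3.
Augment Plant→Sub3→Sub4→Bus4→City: bottleneck 2, flow now 5.
Augment Plant→Sub3→Sub4→Sub1→City: bottleneck 2, flow now 7.
Augment Plant→Bus1→Sub4→Sub1→City: bottleneck 3, flow now 10.
No augmenting path remains; maximum flow = 10.
By max-flow min-cut, the minimum cut capacity equals the max flow.
In the residual graph, reachable from Plant: {Plant, Sub2, Sub3, Bus1, Bus2}.
Min-cut edges: Sub3→Sub4 (4), Bus1→Sub4 (3), Bus2→Sub1 (3); capacity 4 + 3 + 3 = 10.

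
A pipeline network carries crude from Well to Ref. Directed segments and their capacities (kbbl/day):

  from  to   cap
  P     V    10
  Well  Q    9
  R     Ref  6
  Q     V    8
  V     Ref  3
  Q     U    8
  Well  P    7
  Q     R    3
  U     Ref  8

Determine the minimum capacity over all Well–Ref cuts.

12

Augment Well→P→V→Ref: bottleneck 3, flow now 3.
Augment Well→Q→R→Ref: bottleneck 3, flow now 6.
Augment Well→Q→U→Ref: bottleneck 6, flow now 12.
No augmenting path remains; maximum flow = 12.
By max-flow min-cut, the minimum cut capacity equals the max flow.
In the residual graph, reachable from Well: {Well, P, V}.
Min-cut edges: Well→Q (9), V→Ref (3); capacity 9 + 3 = 12.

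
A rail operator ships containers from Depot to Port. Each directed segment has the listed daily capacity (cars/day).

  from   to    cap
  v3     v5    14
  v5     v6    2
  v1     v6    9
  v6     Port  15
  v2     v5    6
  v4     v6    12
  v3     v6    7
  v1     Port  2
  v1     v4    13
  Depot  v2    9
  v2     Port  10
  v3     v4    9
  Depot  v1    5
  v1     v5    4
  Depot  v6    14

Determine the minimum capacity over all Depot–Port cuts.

26

Augment Depot→v1→Port: bottleneck 2, flow now 2.
Augment Depot→v2→Port: bottleneck 9, flow now 11.
Augment Depot→v6→Port: bottleneck 14, flow now 25.
Augment Depot→v1→v6→Port: bottleneck 1, flow now 26.
No augmenting path remains; maximum flow = 26.
By max-flow min-cut, the minimum cut capacity equals the max flow.
In the residual graph, reachable from Depot: {Depot, v1, v4, v5, v6}.
Min-cut edges: Depot→v2 (9), v1→Port (2), v6→Port (15); capacity 9 + 2 + 15 = 26.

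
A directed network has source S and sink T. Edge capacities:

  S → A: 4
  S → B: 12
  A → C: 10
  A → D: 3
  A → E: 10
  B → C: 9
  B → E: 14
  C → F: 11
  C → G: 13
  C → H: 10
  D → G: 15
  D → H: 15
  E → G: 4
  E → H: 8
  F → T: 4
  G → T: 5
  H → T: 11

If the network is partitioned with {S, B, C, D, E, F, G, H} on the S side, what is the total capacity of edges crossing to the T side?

24

Edges leaving {S, B, C, D, E, F, G, H}: S→A (4), F→T (4), G→T (5), H→T (11).
Cut capacity = 4 + 4 + 5 + 11 = 24.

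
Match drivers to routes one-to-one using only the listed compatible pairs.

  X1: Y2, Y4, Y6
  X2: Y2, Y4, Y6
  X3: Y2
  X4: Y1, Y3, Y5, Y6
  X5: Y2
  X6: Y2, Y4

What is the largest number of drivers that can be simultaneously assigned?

Unit-capacity flow: source→left, listed edges, right→sink; max matching = max flow.
Augmenting path X1→Y2 (+1); matched 1.
Augmenting path X2→Y4 (+1); matched 2.
Augmenting path X4→Y1 (+1); matched 3.
Augmenting path X3→Y2→X1→Y6 (+1); matched 4.
No augmenting path remains; maximum matching = 4.
König certificate: {X4, Y2, Y4, Y6} is a vertex cover of size 4 (every listed pair touches it), so no matching can be larger.

4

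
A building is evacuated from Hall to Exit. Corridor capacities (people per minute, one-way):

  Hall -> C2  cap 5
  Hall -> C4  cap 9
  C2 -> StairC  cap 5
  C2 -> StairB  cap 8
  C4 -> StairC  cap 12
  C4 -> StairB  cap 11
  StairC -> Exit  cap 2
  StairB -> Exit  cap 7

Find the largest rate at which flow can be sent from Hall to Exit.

9

Augment Hall→C2→StairC→Exit: bottleneck 2, flow now 2.
Augment Hall→C2→StairB→Exit: bottleneck 3, flow now 5.
Augment Hall→C4→StairB→Exit: bottleneck 4, flow now 9.
No augmenting path remains; maximum flow = 9.
In the residual graph, reachable from Hall: {Hall, C2, C4, StairC, StairB}.
Min-cut edges: StairC→Exit (2), StairB→Exit (7); capacity 2 + 7 = 9.
This cut is saturated, so no flow can exceed 9.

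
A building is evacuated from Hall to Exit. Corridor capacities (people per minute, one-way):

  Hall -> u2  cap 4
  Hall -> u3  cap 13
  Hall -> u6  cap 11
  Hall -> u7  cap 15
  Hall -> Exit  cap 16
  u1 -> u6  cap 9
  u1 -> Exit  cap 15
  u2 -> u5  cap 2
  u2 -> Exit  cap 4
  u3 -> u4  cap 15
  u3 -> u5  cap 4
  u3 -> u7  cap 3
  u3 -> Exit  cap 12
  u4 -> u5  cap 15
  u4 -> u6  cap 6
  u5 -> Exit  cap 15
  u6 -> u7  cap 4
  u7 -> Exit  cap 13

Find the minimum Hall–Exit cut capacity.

46

Augment Hall→Exit: bottleneck 16, flow now 16.
Augment Hall→u2→Exit: bottleneck 4, flow now 20.
Augment Hall→u3→Exit: bottleneck 12, flow now 32.
Augment Hall→u7→Exit: bottleneck 13, flow now 45.
Augment Hall→u3→u5→Exit: bottleneck 1, flow now 46.
No augmenting path remains; maximum flow = 46.
By max-flow min-cut, the minimum cut capacity equals the max flow.
In the residual graph, reachable from Hall: {Hall, u6, u7}.
Min-cut edges: Hall→u2 (4), Hall→u3 (13), Hall→Exit (16), u7→Exit (13); capacity 4 + 13 + 16 + 13 = 46.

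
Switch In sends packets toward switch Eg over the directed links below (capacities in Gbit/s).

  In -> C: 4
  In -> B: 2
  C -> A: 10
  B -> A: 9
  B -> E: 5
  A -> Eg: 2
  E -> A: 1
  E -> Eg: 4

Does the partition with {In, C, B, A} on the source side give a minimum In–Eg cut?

No — its capacity is 7, but the minimum cut has capacity 4.

Given cut capacity: 5 + 2 = 7.
Augment In→C→A→Eg: bottleneck 2, flow now 2.
Augment In→B→E→Eg: bottleneck 2, flow now 4.
No augmenting path remains; maximum flow = 4.
In the residual graph, reachable from In: {In, C, A}.
Min-cut edges: In→B (2), A→Eg (2); capacity 2 + 2 = 4.
Cut capacity 7 exceeds the max flow 4, so it is not minimum.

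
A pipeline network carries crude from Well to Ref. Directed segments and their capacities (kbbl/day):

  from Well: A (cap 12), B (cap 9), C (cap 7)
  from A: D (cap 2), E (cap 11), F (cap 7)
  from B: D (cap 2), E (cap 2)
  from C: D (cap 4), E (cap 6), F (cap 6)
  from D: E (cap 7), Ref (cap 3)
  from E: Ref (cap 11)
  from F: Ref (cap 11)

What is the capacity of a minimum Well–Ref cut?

23

Augment Well→A→D→Ref: bottleneck 2, flow now 2.
Augment Well→A→E→Ref: bottleneck 10, flow now 12.
Augment Well→B→D→Ref: bottleneck 1, flow now 13.
Augment Well→B→E→Ref: bottleneck 1, flow now 14.
Augment Well→C→F→Ref: bottleneck 6, flow now 20.
Augment Well→B→D→A→F→Ref: bottleneck 1, flow now 21. (uses reverse residual edge)
Augment Well→B→E→A→F→Ref: bottleneck 1, flow now 22. (uses reverse residual edge)
Augment Well→C→D→A→F→Ref: bottleneck 1, flow now 23. (uses reverse residual edge)
No augmenting path remains; maximum flow = 23.
By max-flow min-cut, the minimum cut capacity equals the max flow.
In the residual graph, reachable from Well: {Well, B}.
Min-cut edges: Well→A (12), Well→C (7), B→D (2), B→E (2); capacity 12 + 7 + 2 + 2 = 23.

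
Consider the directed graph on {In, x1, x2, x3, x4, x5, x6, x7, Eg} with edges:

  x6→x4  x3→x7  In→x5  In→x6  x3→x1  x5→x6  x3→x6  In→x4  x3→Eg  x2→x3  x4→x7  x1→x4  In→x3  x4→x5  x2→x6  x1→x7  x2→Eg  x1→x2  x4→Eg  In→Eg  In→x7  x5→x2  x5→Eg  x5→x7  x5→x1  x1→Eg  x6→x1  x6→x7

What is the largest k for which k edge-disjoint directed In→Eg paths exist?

5

Assign every edge capacity 1; by Menger, the answer equals the max flow.
Path In→Eg (+1); total 1.
Path In→x3→Eg (+1); total 2.
Path In→x4→Eg (+1); total 3.
Path In→x5→Eg (+1); total 4.
Path In→x6→x1→Eg (+1); total 5.
No residual In→Eg path; max flow = 5.
Certifying cut of size 5: {In→Eg, In→x3, In→x4, In→x5, In→x6}.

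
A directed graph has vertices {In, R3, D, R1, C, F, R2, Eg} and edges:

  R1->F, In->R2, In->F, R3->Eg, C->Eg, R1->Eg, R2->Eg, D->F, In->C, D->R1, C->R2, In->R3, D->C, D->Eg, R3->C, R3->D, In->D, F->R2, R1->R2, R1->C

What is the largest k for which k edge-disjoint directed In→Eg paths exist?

Assign every edge capacity 1; by Menger, the answer equals the max flow.
Path In→R3→Eg (+1); total 1.
Path In→D→Eg (+1); total 2.
Path In→C→Eg (+1); total 3.
Path In→R2→Eg (+1); total 4.
No residual In→Eg path; max flow = 4.
Certifying cut of size 4: {In→C, In→D, In→R3, R2→Eg}.

4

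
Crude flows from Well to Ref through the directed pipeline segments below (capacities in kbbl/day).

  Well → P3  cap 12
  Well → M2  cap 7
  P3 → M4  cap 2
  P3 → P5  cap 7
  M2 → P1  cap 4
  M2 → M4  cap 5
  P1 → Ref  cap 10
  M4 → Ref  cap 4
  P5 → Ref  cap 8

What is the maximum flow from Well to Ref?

Augment Well→P3→M4→Ref: bottleneck 2, flow now 2.
Augment Well→P3→P5→Ref: bottleneck 7, flow now 9.
Augment Well→M2→P1→Ref: bottleneck 4, flow now 13.
Augment Well→M2→M4→Ref: bottleneck 2, flow now 15.
No augmenting path remains; maximum flow = 15.
In the residual graph, reachable from Well: {Well, P3, M2, M4}.
Min-cut edges: P3→P5 (7), M2→P1 (4), M4→Ref (4); capacity 7 + 4 + 4 = 15.
This cut is saturated, so no flow can exceed 15.

15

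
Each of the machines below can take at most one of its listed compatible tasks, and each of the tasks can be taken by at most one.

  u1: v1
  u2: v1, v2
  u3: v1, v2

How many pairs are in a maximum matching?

2

Unit-capacity flow: source→left, listed edges, right→sink; max matching = max flow.
Augmenting path u1→v1 (+1); matched 1.
Augmenting path u2→v2 (+1); matched 2.
No augmenting path remains; maximum matching = 2.
König certificate: {v1, v2} is a vertex cover of size 2 (every listed pair touches it), so no matching can be larger.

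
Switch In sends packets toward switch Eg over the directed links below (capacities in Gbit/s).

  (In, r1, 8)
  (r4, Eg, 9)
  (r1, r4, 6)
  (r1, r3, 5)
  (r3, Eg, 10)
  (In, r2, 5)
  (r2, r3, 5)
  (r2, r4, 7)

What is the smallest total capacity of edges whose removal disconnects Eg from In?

Augment In→r1→r3→Eg: bottleneck 5, flow now 5.
Augment In→r1→r4→Eg: bottleneck 3, flow now 8.
Augment In→r2→r3→Eg: bottleneck 5, flow now 13.
No augmenting path remains; maximum flow = 13.
By max-flow min-cut, the minimum cut capacity equals the max flow.
In the residual graph, reachable from In: {In}.
Min-cut edges: In→r1 (8), In→r2 (5); capacity 8 + 5 = 13.

13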